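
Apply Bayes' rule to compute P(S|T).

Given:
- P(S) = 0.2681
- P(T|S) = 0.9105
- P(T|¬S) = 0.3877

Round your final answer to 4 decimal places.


Bayes' theorem: P(S|T) = P(T|S) × P(S) / P(T)

Step 1: Calculate P(T) using law of total probability
P(T) = P(T|S)P(S) + P(T|¬S)P(¬S)
     = 0.9105 × 0.2681 + 0.3877 × 0.7319
     = 0.24410505 + 0.28375763
     = 0.52786268

Step 2: Apply Bayes' theorem
P(S|T) = P(T|S) × P(S) / P(T)
       = 0.24410505 / 0.52786268
       = 0.4624


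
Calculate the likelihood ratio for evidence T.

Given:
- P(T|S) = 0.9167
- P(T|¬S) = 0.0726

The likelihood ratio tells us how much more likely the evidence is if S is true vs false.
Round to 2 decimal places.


Likelihood Ratio (LR) = P(T|S) / P(T|¬S)

LR = 0.9167 / 0.0726
   = 12.63

The evidence is 12.63 times more likely if S is true than if S is false.
Because LR exceeds 1, T is evidence for S.


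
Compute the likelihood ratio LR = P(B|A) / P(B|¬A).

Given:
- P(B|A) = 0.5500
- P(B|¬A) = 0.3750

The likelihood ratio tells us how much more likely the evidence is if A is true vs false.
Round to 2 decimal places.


Likelihood Ratio (LR) = P(B|A) / P(B|¬A)

LR = 0.5500 / 0.3750
   = 1.47

The evidence is 1.47 times more likely if A is true than if A is false.
LR > 1, so observing B raises the odds in favor of A.


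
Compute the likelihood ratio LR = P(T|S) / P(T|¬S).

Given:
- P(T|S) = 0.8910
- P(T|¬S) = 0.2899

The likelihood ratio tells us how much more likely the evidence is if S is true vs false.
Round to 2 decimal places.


Likelihood Ratio (LR) = P(T|S) / P(T|¬S)

LR = 0.8910 / 0.2899
   = 3.07

The evidence is 3.07 times more likely if S is true than if S is false.
LR > 1, so observing T raises the odds in favor of S.


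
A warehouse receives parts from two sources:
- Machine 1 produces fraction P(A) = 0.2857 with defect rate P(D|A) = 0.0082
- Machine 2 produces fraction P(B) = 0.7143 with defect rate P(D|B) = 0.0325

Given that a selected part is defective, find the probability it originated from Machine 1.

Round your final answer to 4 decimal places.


Let A = from Machine 1, D = defective

Given:
- P(A) = 0.2857, P(B) = 0.7143
- P(D|A) = 0.0082, P(D|B) = 0.0325

Step 1: Find P(D)
P(D) = P(D|A)P(A) + P(D|B)P(B)
     = 0.0082 × 0.2857 + 0.0325 × 0.7143
     = 0.00234274 + 0.02321475
     = 0.02555749

Step 2: Apply Bayes' theorem
P(A|D) = P(D|A)P(A) / P(D)
       = 0.00234274 / 0.02555749
       = 0.0917


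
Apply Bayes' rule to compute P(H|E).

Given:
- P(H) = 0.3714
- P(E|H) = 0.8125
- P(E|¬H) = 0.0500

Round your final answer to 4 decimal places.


Bayes' theorem: P(H|E) = P(E|H) × P(H) / P(E)

Step 1: Calculate P(E) using law of total probability
P(E) = P(E|H)P(H) + P(E|¬H)P(¬H)
     = 0.8125 × 0.3714 + 0.0500 × 0.6286
     = 0.30176250 + 0.03143000
     = 0.33319250

Step 2: Apply Bayes' theorem
P(H|E) = P(E|H) × P(H) / P(E)
       = 0.30176250 / 0.33319250
       = 0.9057


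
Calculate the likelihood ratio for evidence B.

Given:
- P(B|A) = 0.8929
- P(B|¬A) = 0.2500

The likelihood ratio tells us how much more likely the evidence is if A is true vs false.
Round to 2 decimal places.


Likelihood Ratio (LR) = P(B|A) / P(B|¬A)

LR = 0.8929 / 0.2500
   = 3.57

The evidence is 3.57 times more likely if A is true than if A is false.
LR > 1, so observing B raises the odds in favor of A.


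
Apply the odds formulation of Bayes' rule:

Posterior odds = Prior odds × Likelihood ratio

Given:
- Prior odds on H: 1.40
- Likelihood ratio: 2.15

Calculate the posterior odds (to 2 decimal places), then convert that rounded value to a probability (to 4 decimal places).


Step 1: Calculate posterior odds
Posterior odds = Prior odds × LR
               = 1.40 × 2.15
               = 3.01

Step 2: Convert to probability
P(H|E) = Posterior odds / (1 + Posterior odds)
       = 3.01 / (1 + 3.01)
       = 3.01 / 4.01
       = 0.7506

The evidence increased P(H) from 0.5833 to 0.7506.


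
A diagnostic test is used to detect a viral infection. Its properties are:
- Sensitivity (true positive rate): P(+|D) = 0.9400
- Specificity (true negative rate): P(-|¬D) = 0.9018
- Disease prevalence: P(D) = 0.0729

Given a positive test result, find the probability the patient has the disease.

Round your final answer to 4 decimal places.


Let D = has disease, + = positive test

Given:
- P(D) = 0.0729 (prevalence)
- P(+|D) = 0.9400 (sensitivity)
- P(-|¬D) = 0.9018 (specificity)
- P(+|¬D) = 0.0982 (false positive rate = 1 - specificity)

Step 1: Find P(+)
P(+) = P(+|D)P(D) + P(+|¬D)P(¬D)
     = 0.9400 × 0.0729 + 0.0982 × 0.9271
     = 0.06852600 + 0.09104122
     = 0.15956722

Step 2: Apply Bayes' theorem for P(D|+)
P(D|+) = P(+|D)P(D) / P(+)
       = 0.06852600 / 0.15956722
       = 0.4294


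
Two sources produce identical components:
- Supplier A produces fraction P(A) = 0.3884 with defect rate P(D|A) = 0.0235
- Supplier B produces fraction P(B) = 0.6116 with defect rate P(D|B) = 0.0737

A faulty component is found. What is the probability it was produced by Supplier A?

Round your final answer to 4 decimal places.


Let A = from Supplier A, D = faulty

Given:
- P(A) = 0.3884, P(B) = 0.6116
- P(D|A) = 0.0235, P(D|B) = 0.0737

Step 1: Find P(D)
P(D) = P(D|A)P(A) + P(D|B)P(B)
     = 0.0235 × 0.3884 + 0.0737 × 0.6116
     = 0.00912740 + 0.04507492
     = 0.05420232

Step 2: Apply Bayes' theorem
P(A|D) = P(D|A)P(A) / P(D)
       = 0.00912740 / 0.05420232
       = 0.1684


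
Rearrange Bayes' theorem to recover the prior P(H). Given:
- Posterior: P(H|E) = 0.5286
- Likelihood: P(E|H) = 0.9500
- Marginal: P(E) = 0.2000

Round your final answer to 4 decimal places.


From Bayes' theorem: P(H|E) = P(E|H) × P(H) / P(E)

Rearranging for P(H):
P(H) = P(H|E) × P(E) / P(E|H)
     = 0.5286 × 0.2000 / 0.9500
     = 0.10572000 / 0.9500
     = 0.1113


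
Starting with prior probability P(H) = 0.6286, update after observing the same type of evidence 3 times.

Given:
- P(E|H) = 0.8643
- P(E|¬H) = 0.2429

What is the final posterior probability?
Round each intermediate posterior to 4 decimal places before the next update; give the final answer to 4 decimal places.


Sequential Bayesian updating:

Initial prior: P(H) = 0.6286

Update 1:
  P(E) = 0.8643 × 0.6286 + 0.2429 × 0.3714 = 0.54329898 + 0.09021306 = 0.63351204
  P(H|E) = 0.54329898 / 0.63351204 = 0.8576

Update 2:
  P(E) = 0.8643 × 0.8576 + 0.2429 × 0.1424 = 0.74122368 + 0.03458896 = 0.77581264
  P(H|E) = 0.74122368 / 0.77581264 = 0.9554

Update 3:
  P(E) = 0.8643 × 0.9554 + 0.2429 × 0.0446 = 0.82575222 + 0.01083334 = 0.83658556
  P(H|E) = 0.82575222 / 0.83658556 = 0.9871

Final posterior: 0.9871


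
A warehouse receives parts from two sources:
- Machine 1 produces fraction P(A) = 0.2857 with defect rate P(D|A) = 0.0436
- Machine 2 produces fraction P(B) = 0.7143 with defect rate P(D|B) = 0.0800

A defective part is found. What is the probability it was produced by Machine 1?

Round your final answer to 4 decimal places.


Let A = from Machine 1, D = defective

Given:
- P(A) = 0.2857, P(B) = 0.7143
- P(D|A) = 0.0436, P(D|B) = 0.0800

Step 1: Find P(D)
P(D) = P(D|A)P(A) + P(D|B)P(B)
     = 0.0436 × 0.2857 + 0.0800 × 0.7143
     = 0.01245652 + 0.05714400
     = 0.06960052

Step 2: Apply Bayes' theorem
P(A|D) = P(D|A)P(A) / P(D)
       = 0.01245652 / 0.06960052
       = 0.1790


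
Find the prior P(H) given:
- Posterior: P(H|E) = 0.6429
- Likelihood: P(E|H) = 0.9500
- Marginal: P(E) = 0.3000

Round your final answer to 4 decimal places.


From Bayes' theorem: P(H|E) = P(E|H) × P(H) / P(E)

Rearranging for P(H):
P(H) = P(H|E) × P(E) / P(E|H)
     = 0.6429 × 0.3000 / 0.9500
     = 0.19287000 / 0.9500
     = 0.2030


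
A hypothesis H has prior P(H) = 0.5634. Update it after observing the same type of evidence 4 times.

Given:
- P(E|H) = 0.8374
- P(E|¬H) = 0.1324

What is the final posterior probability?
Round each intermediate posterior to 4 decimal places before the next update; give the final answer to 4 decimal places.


Sequential Bayesian updating:

Initial prior: P(H) = 0.5634

Update 1:
  P(E) = 0.8374 × 0.5634 + 0.1324 × 0.4366 = 0.47179116 + 0.05780584 = 0.52959700
  P(H|E) = 0.47179116 / 0.52959700 = 0.8908

Update 2:
  P(E) = 0.8374 × 0.8908 + 0.1324 × 0.1092 = 0.74595592 + 0.01445808 = 0.76041400
  P(H|E) = 0.74595592 / 0.76041400 = 0.9810

Update 3:
  P(E) = 0.8374 × 0.9810 + 0.1324 × 0.0190 = 0.82148940 + 0.00251560 = 0.82400500
  P(H|E) = 0.82148940 / 0.82400500 = 0.9969

Update 4:
  P(E) = 0.8374 × 0.9969 + 0.1324 × 0.0031 = 0.83480406 + 0.00041044 = 0.83521450
  P(H|E) = 0.83480406 / 0.83521450 = 0.9995

Final posterior: 0.9995


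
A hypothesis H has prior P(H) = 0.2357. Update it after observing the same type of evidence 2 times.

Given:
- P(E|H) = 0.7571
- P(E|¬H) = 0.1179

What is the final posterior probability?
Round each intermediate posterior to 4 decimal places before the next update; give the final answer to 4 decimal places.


Sequential Bayesian updating:

Initial prior: P(H) = 0.2357

Update 1:
  P(E) = 0.7571 × 0.2357 + 0.1179 × 0.7643 = 0.17844847 + 0.09011097 = 0.26855944
  P(H|E) = 0.17844847 / 0.26855944 = 0.6645

Update 2:
  P(E) = 0.7571 × 0.6645 + 0.1179 × 0.3355 = 0.50309295 + 0.03955545 = 0.54264840
  P(H|E) = 0.50309295 / 0.54264840 = 0.9271

Final posterior: 0.9271


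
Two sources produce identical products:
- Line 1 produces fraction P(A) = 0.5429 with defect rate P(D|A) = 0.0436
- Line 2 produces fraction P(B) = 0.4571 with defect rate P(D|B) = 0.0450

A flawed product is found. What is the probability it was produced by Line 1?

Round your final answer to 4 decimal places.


Let A = from Line 1, D = flawed

Given:
- P(A) = 0.5429, P(B) = 0.4571
- P(D|A) = 0.0436, P(D|B) = 0.0450

Step 1: Find P(D)
P(D) = P(D|A)P(A) + P(D|B)P(B)
     = 0.0436 × 0.5429 + 0.0450 × 0.4571
     = 0.02367044 + 0.02056950
     = 0.04423994

Step 2: Apply Bayes' theorem
P(A|D) = P(D|A)P(A) / P(D)
       = 0.02367044 / 0.04423994
       = 0.5350


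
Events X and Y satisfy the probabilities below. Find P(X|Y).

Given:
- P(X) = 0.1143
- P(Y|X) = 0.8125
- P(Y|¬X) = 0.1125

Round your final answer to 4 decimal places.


Bayes' theorem: P(X|Y) = P(Y|X) × P(X) / P(Y)

Step 1: Calculate P(Y) using law of total probability
P(Y) = P(Y|X)P(X) + P(Y|¬X)P(¬X)
     = 0.8125 × 0.1143 + 0.1125 × 0.8857
     = 0.09286875 + 0.09964125
     = 0.19251000

Step 2: Apply Bayes' theorem
P(X|Y) = P(Y|X) × P(X) / P(Y)
       = 0.09286875 / 0.19251000
       = 0.4824


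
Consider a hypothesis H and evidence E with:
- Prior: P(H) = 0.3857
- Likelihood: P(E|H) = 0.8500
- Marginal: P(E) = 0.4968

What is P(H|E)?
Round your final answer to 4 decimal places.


Using Bayes' theorem:

P(H|E) = P(E|H) × P(H) / P(E)
       = 0.8500 × 0.3857 / 0.4968
       = 0.32784500 / 0.4968
       = 0.6599

The evidence strengthens our belief in H.
Prior: 0.3857 → Posterior: 0.6599


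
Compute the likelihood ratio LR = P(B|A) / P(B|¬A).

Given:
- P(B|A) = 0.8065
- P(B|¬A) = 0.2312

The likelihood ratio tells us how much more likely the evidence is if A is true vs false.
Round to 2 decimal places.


Likelihood Ratio (LR) = P(B|A) / P(B|¬A)

LR = 0.8065 / 0.2312
   = 3.49

The evidence is 3.49 times more likely if A is true than if A is false.
LR > 1, so observing B raises the odds in favor of A.


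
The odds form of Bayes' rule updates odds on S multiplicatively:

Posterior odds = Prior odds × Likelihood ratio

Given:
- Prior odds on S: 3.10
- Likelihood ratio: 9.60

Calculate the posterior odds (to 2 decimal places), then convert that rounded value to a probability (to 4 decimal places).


Step 1: Calculate posterior odds
Posterior odds = Prior odds × LR
               = 3.10 × 9.60
               = 29.76

Step 2: Convert to probability
P(S|E) = Posterior odds / (1 + Posterior odds)
       = 29.76 / (1 + 29.76)
       = 29.76 / 30.76
       = 0.9675

The evidence increased P(S) from 0.7561 to 0.9675.


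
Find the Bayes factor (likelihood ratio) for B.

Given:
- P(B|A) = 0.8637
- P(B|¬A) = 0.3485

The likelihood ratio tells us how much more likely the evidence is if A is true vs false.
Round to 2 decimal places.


Likelihood Ratio (LR) = P(B|A) / P(B|¬A)

LR = 0.8637 / 0.3485
   = 2.48

The evidence is 2.48 times more likely if A is true than if A is false.
Since LR > 1, the evidence supports A over ¬A.


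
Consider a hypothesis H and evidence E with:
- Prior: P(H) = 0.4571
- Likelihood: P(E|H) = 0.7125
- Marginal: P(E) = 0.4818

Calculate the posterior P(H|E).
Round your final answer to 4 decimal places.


Using Bayes' theorem:

P(H|E) = P(E|H) × P(H) / P(E)
       = 0.7125 × 0.4571 / 0.4818
       = 0.32568375 / 0.4818
       = 0.6760

The evidence strengthens our belief in H.
Prior: 0.4571 → Posterior: 0.6760


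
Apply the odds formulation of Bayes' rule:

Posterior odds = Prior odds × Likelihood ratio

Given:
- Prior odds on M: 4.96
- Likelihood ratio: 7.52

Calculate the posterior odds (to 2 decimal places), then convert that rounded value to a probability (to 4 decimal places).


Step 1: Calculate posterior odds
Posterior odds = Prior odds × LR
               = 4.96 × 7.52
               = 37.30

Step 2: Convert to probability
P(M|E) = Posterior odds / (1 + Posterior odds)
       = 37.30 / (1 + 37.30)
       = 37.30 / 38.30
       = 0.9739

The evidence increased P(M) from 0.8322 to 0.9739.


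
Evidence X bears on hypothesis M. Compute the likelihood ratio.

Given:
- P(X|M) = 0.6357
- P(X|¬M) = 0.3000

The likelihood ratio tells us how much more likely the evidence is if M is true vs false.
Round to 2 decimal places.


Likelihood Ratio (LR) = P(X|M) / P(X|¬M)

LR = 0.6357 / 0.3000
   = 2.12

The evidence is 2.12 times more likely if M is true than if M is false.
Because LR exceeds 1, X is evidence for M.


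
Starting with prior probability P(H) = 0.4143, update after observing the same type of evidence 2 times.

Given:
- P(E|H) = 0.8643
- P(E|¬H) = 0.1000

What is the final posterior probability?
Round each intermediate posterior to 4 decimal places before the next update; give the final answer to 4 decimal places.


Sequential Bayesian updating:

Initial prior: P(H) = 0.4143

Update 1:
  P(E) = 0.8643 × 0.4143 + 0.1000 × 0.5857 = 0.35807949 + 0.05857000 = 0.41664949
  P(H|E) = 0.35807949 / 0.41664949 = 0.8594

Update 2:
  P(E) = 0.8643 × 0.8594 + 0.1000 × 0.1406 = 0.74277942 + 0.01406000 = 0.75683942
  P(H|E) = 0.74277942 / 0.75683942 = 0.9814

Final posterior: 0.9814


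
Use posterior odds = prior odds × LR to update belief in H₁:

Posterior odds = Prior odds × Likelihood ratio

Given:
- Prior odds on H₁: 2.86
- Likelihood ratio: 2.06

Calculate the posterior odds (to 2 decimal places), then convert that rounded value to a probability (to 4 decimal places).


Step 1: Calculate posterior odds
Posterior odds = Prior odds × LR
               = 2.86 × 2.06
               = 5.89

Step 2: Convert to probability
P(H₁|E) = Posterior odds / (1 + Posterior odds)
       = 5.89 / (1 + 5.89)
       = 5.89 / 6.89
       = 0.8549

The evidence increased P(H₁) from 0.7409 to 0.8549.


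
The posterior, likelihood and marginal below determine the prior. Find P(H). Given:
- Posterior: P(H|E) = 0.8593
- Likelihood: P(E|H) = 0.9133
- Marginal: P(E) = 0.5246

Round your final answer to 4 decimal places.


From Bayes' theorem: P(H|E) = P(E|H) × P(H) / P(E)

Rearranging for P(H):
P(H) = P(H|E) × P(E) / P(E|H)
     = 0.8593 × 0.5246 / 0.9133
     = 0.45078878 / 0.9133
     = 0.4936


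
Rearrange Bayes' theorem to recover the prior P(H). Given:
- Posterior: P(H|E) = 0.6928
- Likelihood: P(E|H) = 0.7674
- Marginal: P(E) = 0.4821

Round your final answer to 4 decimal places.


From Bayes' theorem: P(H|E) = P(E|H) × P(H) / P(E)

Rearranging for P(H):
P(H) = P(H|E) × P(E) / P(E|H)
     = 0.6928 × 0.4821 / 0.7674
     = 0.33399888 / 0.7674
     = 0.4352


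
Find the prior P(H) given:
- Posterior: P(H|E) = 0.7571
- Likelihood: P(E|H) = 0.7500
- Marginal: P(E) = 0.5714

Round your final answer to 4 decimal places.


From Bayes' theorem: P(H|E) = P(E|H) × P(H) / P(E)

Rearranging for P(H):
P(H) = P(H|E) × P(E) / P(E|H)
     = 0.7571 × 0.5714 / 0.7500
     = 0.43260694 / 0.7500
     = 0.5768


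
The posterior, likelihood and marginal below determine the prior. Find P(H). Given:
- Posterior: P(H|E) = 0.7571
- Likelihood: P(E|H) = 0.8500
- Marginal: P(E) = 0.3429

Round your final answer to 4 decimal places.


From Bayes' theorem: P(H|E) = P(E|H) × P(H) / P(E)

Rearranging for P(H):
P(H) = P(H|E) × P(E) / P(E|H)
     = 0.7571 × 0.3429 / 0.8500
     = 0.25960959 / 0.8500
     = 0.3054


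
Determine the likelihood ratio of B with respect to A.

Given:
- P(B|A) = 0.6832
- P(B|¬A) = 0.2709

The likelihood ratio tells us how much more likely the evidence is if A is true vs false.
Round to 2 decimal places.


Likelihood Ratio (LR) = P(B|A) / P(B|¬A)

LR = 0.6832 / 0.2709
   = 2.52

The evidence is 2.52 times more likely if A is true than if A is false.
Because LR exceeds 1, B is evidence for A.


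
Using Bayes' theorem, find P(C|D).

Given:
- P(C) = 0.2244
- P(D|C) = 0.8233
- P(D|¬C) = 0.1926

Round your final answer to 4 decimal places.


Bayes' theorem: P(C|D) = P(D|C) × P(C) / P(D)

Step 1: Calculate P(D) using law of total probability
P(D) = P(D|C)P(C) + P(D|¬C)P(¬C)
     = 0.8233 × 0.2244 + 0.1926 × 0.7756
     = 0.18474852 + 0.14938056
     = 0.33412908

Step 2: Apply Bayes' theorem
P(C|D) = P(D|C) × P(C) / P(D)
       = 0.18474852 / 0.33412908
       = 0.5529


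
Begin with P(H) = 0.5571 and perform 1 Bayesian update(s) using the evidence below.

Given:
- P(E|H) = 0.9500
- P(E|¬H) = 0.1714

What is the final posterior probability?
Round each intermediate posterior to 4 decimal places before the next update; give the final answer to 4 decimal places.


Sequential Bayesian updating:

Initial prior: P(H) = 0.5571

Update 1:
  P(E) = 0.9500 × 0.5571 + 0.1714 × 0.4429 = 0.52924500 + 0.07591306 = 0.60515806
  P(H|E) = 0.52924500 / 0.60515806 = 0.8746

Final posterior: 0.8746


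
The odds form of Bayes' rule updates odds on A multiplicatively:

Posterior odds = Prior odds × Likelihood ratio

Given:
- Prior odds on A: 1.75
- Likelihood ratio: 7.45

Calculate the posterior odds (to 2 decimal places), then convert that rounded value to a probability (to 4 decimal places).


Step 1: Calculate posterior odds
Posterior odds = Prior odds × LR
               = 1.75 × 7.45
               = 13.04

Step 2: Convert to probability
P(A|E) = Posterior odds / (1 + Posterior odds)
       = 13.04 / (1 + 13.04)
       = 13.04 / 14.04
       = 0.9288

The evidence increased P(A) from 0.6364 to 0.9288.


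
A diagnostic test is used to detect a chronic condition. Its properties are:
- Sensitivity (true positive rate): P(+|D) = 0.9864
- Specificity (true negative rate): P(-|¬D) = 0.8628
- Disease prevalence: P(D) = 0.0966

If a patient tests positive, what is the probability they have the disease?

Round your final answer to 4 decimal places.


Let D = has disease, + = positive test

Given:
- P(D) = 0.0966 (prevalence)
- P(+|D) = 0.9864 (sensitivity)
- P(-|¬D) = 0.8628 (specificity)
- P(+|¬D) = 0.1372 (false positive rate = 1 - specificity)

Step 1: Find P(+)
P(+) = P(+|D)P(D) + P(+|¬D)P(¬D)
     = 0.9864 × 0.0966 + 0.1372 × 0.9034
     = 0.09528624 + 0.12394648
     = 0.21923272

Step 2: Apply Bayes' theorem for P(D|+)
P(D|+) = P(+|D)P(D) / P(+)
       = 0.09528624 / 0.21923272
       = 0.4346


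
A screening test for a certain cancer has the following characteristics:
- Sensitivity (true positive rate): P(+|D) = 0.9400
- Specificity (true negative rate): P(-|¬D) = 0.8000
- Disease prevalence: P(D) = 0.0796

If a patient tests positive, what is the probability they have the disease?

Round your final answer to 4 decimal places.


Let D = has disease, + = positive test

Given:
- P(D) = 0.0796 (prevalence)
- P(+|D) = 0.9400 (sensitivity)
- P(-|¬D) = 0.8000 (specificity)
- P(+|¬D) = 0.2000 (false positive rate = 1 - specificity)

Step 1: Find P(+)
P(+) = P(+|D)P(D) + P(+|¬D)P(¬D)
     = 0.9400 × 0.0796 + 0.2000 × 0.9204
     = 0.07482400 + 0.18408000
     = 0.25890400

Step 2: Apply Bayes' theorem for P(D|+)
P(D|+) = P(+|D)P(D) / P(+)
       = 0.07482400 / 0.25890400
       = 0.2890


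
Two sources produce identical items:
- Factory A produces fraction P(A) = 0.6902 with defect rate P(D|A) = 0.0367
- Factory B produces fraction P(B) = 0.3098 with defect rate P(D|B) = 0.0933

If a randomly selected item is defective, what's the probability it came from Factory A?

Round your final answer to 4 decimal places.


Let A = from Factory A, D = defective

Given:
- P(A) = 0.6902, P(B) = 0.3098
- P(D|A) = 0.0367, P(D|B) = 0.0933

Step 1: Find P(D)
P(D) = P(D|A)P(A) + P(D|B)P(B)
     = 0.0367 × 0.6902 + 0.0933 × 0.3098
     = 0.02533034 + 0.02890434
     = 0.05423468

Step 2: Apply Bayes' theorem
P(A|D) = P(D|A)P(A) / P(D)
       = 0.02533034 / 0.05423468
       = 0.4671


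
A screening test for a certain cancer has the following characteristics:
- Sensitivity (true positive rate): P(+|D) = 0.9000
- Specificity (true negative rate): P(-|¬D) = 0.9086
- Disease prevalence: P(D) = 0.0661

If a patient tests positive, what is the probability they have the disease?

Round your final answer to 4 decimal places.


Let D = has disease, + = positive test

Given:
- P(D) = 0.0661 (prevalence)
- P(+|D) = 0.9000 (sensitivity)
- P(-|¬D) = 0.9086 (specificity)
- P(+|¬D) = 0.0914 (false positive rate = 1 - specificity)

Step 1: Find P(+)
P(+) = P(+|D)P(D) + P(+|¬D)P(¬D)
     = 0.9000 × 0.0661 + 0.0914 × 0.9339
     = 0.05949000 + 0.08535846
     = 0.14484846

Step 2: Apply Bayes' theorem for P(D|+)
P(D|+) = P(+|D)P(D) / P(+)
       = 0.05949000 / 0.14484846
       = 0.4107


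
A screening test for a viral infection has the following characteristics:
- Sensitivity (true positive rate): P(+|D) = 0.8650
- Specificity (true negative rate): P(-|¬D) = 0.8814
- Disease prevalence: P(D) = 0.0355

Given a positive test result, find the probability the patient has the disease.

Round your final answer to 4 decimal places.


Let D = has disease, + = positive test

Given:
- P(D) = 0.0355 (prevalence)
- P(+|D) = 0.8650 (sensitivity)
- P(-|¬D) = 0.8814 (specificity)
- P(+|¬D) = 0.1186 (false positive rate = 1 - specificity)

Step 1: Find P(+)
P(+) = P(+|D)P(D) + P(+|¬D)P(¬D)
     = 0.8650 × 0.0355 + 0.1186 × 0.9645
     = 0.03070750 + 0.11438970
     = 0.14509720

Step 2: Apply Bayes' theorem for P(D|+)
P(D|+) = P(+|D)P(D) / P(+)
       = 0.03070750 / 0.14509720
       = 0.2116


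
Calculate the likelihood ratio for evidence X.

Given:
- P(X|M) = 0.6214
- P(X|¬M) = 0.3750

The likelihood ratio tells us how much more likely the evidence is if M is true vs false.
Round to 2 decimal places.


Likelihood Ratio (LR) = P(X|M) / P(X|¬M)

LR = 0.6214 / 0.3750
   = 1.66

The evidence is 1.66 times more likely if M is true than if M is false.
Because LR exceeds 1, X is evidence for M.


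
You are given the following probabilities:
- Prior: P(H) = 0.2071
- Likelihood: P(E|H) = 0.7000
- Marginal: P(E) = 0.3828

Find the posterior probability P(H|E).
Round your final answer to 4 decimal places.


Using Bayes' theorem:

P(H|E) = P(E|H) × P(H) / P(E)
       = 0.7000 × 0.2071 / 0.3828
       = 0.14497000 / 0.3828
       = 0.3787

The evidence strengthens our belief in H.
Prior: 0.2071 → Posterior: 0.3787


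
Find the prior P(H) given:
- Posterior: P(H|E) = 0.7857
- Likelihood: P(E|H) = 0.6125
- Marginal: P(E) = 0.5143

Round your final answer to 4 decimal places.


From Bayes' theorem: P(H|E) = P(E|H) × P(H) / P(E)

Rearranging for P(H):
P(H) = P(H|E) × P(E) / P(E|H)
     = 0.7857 × 0.5143 / 0.6125
     = 0.40408551 / 0.6125
     = 0.6597


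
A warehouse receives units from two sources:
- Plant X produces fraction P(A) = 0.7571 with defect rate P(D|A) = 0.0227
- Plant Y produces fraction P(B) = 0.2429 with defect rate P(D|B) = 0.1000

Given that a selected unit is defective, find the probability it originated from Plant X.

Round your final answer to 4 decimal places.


Let A = from Plant X, D = defective

Given:
- P(A) = 0.7571, P(B) = 0.2429
- P(D|A) = 0.0227, P(D|B) = 0.1000

Step 1: Find P(D)
P(D) = P(D|A)P(A) + P(D|B)P(B)
     = 0.0227 × 0.7571 + 0.1000 × 0.2429
     = 0.01718617 + 0.02429000
     = 0.04147617

Step 2: Apply Bayes' theorem
P(A|D) = P(D|A)P(A) / P(D)
       = 0.01718617 / 0.04147617
       = 0.4144


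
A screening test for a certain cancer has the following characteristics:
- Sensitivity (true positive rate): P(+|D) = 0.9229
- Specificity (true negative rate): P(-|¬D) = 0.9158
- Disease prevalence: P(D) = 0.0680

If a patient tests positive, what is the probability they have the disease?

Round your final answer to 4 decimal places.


Let D = has disease, + = positive test

Given:
- P(D) = 0.0680 (prevalence)
- P(+|D) = 0.9229 (sensitivity)
- P(-|¬D) = 0.9158 (specificity)
- P(+|¬D) = 0.0842 (false positive rate = 1 - specificity)

Step 1: Find P(+)
P(+) = P(+|D)P(D) + P(+|¬D)P(¬D)
     = 0.9229 × 0.0680 + 0.0842 × 0.9320
     = 0.06275720 + 0.07847440
     = 0.14123160

Step 2: Apply Bayes' theorem for P(D|+)
P(D|+) = P(+|D)P(D) / P(+)
       = 0.06275720 / 0.14123160
       = 0.4444


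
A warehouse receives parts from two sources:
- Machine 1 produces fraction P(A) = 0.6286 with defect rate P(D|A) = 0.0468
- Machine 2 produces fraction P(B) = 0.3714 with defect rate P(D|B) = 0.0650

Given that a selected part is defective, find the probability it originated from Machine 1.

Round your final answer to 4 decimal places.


Let A = from Machine 1, D = defective

Given:
- P(A) = 0.6286, P(B) = 0.3714
- P(D|A) = 0.0468, P(D|B) = 0.0650

Step 1: Find P(D)
P(D) = P(D|A)P(A) + P(D|B)P(B)
     = 0.0468 × 0.6286 + 0.0650 × 0.3714
     = 0.02941848 + 0.02414100
     = 0.05355948

Step 2: Apply Bayes' theorem
P(A|D) = P(D|A)P(A) / P(D)
       = 0.02941848 / 0.05355948
       = 0.5493


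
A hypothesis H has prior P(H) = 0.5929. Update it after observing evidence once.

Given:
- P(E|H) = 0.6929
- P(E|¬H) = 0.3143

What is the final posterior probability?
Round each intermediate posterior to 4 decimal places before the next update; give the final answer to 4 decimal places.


Sequential Bayesian updating:

Initial prior: P(H) = 0.5929

Update 1:
  P(E) = 0.6929 × 0.5929 + 0.3143 × 0.4071 = 0.41082041 + 0.12795153 = 0.53877194
  P(H|E) = 0.41082041 / 0.53877194 = 0.7625

Final posterior: 0.7625


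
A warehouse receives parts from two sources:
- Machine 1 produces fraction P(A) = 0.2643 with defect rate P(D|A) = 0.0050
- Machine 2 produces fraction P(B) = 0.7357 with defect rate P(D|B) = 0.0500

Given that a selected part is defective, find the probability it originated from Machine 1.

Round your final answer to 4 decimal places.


Let A = from Machine 1, D = defective

Given:
- P(A) = 0.2643, P(B) = 0.7357
- P(D|A) = 0.0050, P(D|B) = 0.0500

Step 1: Find P(D)
P(D) = P(D|A)P(A) + P(D|B)P(B)
     = 0.0050 × 0.2643 + 0.0500 × 0.7357
     = 0.00132150 + 0.03678500
     = 0.03810650

Step 2: Apply Bayes' theorem
P(A|D) = P(D|A)P(A) / P(D)
       = 0.00132150 / 0.03810650
       = 0.0347


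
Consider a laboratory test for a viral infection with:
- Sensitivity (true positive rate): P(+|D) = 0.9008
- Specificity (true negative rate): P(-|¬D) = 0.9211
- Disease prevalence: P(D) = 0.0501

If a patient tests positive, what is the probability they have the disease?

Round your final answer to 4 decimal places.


Let D = has disease, + = positive test

Given:
- P(D) = 0.0501 (prevalence)
- P(+|D) = 0.9008 (sensitivity)
- P(-|¬D) = 0.9211 (specificity)
- P(+|¬D) = 0.0789 (false positive rate = 1 - specificity)

Step 1: Find P(+)
P(+) = P(+|D)P(D) + P(+|¬D)P(¬D)
     = 0.9008 × 0.0501 + 0.0789 × 0.9499
     = 0.04513008 + 0.07494711
     = 0.12007719

Step 2: Apply Bayes' theorem for P(D|+)
P(D|+) = P(+|D)P(D) / P(+)
       = 0.04513008 / 0.12007719
       = 0.3758


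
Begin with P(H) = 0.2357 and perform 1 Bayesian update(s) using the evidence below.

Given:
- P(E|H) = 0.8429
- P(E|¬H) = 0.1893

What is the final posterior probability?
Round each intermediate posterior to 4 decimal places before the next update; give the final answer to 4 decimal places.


Sequential Bayesian updating:

Initial prior: P(H) = 0.2357

Update 1:
  P(E) = 0.8429 × 0.2357 + 0.1893 × 0.7643 = 0.19867153 + 0.14468199 = 0.34335352
  P(H|E) = 0.19867153 / 0.34335352 = 0.5786

Final posterior: 0.5786


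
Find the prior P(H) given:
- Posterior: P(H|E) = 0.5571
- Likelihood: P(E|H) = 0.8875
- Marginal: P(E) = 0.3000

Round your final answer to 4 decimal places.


From Bayes' theorem: P(H|E) = P(E|H) × P(H) / P(E)

Rearranging for P(H):
P(H) = P(H|E) × P(E) / P(E|H)
     = 0.5571 × 0.3000 / 0.8875
     = 0.16713000 / 0.8875
     = 0.1883


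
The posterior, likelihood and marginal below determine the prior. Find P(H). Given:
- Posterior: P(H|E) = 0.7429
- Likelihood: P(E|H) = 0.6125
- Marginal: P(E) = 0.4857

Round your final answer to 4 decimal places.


From Bayes' theorem: P(H|E) = P(E|H) × P(H) / P(E)

Rearranging for P(H):
P(H) = P(H|E) × P(E) / P(E|H)
     = 0.7429 × 0.4857 / 0.6125
     = 0.36082653 / 0.6125
     = 0.5891


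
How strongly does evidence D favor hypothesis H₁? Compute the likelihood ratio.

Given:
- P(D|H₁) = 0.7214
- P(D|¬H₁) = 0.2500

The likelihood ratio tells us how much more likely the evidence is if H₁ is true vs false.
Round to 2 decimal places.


Likelihood Ratio (LR) = P(D|H₁) / P(D|¬H₁)

LR = 0.7214 / 0.2500
   = 2.89

The evidence is 2.89 times more likely if H₁ is true than if H₁ is false.
LR > 1, so observing D raises the odds in favor of H₁.


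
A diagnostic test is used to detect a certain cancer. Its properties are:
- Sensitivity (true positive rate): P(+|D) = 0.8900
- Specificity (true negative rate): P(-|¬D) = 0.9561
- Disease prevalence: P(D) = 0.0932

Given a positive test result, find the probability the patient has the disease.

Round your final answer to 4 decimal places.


Let D = has disease, + = positive test

Given:
- P(D) = 0.0932 (prevalence)
- P(+|D) = 0.8900 (sensitivity)
- P(-|¬D) = 0.9561 (specificity)
- P(+|¬D) = 0.0439 (false positive rate = 1 - specificity)

Step 1: Find P(+)
P(+) = P(+|D)P(D) + P(+|¬D)P(¬D)
     = 0.8900 × 0.0932 + 0.0439 × 0.9068
     = 0.08294800 + 0.03980852
     = 0.12275652

Step 2: Apply Bayes' theorem for P(D|+)
P(D|+) = P(+|D)P(D) / P(+)
       = 0.08294800 / 0.12275652
       = 0.6757


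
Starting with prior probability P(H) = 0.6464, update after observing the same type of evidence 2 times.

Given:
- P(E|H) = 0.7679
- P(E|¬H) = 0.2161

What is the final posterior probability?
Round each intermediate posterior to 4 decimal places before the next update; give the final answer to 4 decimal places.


Sequential Bayesian updating:

Initial prior: P(H) = 0.6464

Update 1:
  P(E) = 0.7679 × 0.6464 + 0.2161 × 0.3536 = 0.49637056 + 0.07641296 = 0.57278352
  P(H|E) = 0.49637056 / 0.57278352 = 0.8666

Update 2:
  P(E) = 0.7679 × 0.8666 + 0.2161 × 0.1334 = 0.66546214 + 0.02882774 = 0.69428988
  P(H|E) = 0.66546214 / 0.69428988 = 0.9585

Final posterior: 0.9585


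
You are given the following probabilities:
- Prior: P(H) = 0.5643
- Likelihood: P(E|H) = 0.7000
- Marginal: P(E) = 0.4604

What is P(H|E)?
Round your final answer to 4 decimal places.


Using Bayes' theorem:

P(H|E) = P(E|H) × P(H) / P(E)
       = 0.7000 × 0.5643 / 0.4604
       = 0.39501000 / 0.4604
       = 0.8580

The evidence strengthens our belief in H.
Prior: 0.5643 → Posterior: 0.8580


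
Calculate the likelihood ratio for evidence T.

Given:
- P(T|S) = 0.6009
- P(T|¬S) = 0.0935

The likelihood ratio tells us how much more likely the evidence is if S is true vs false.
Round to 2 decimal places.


Likelihood Ratio (LR) = P(T|S) / P(T|¬S)

LR = 0.6009 / 0.0935
   = 6.43

The evidence is 6.43 times more likely if S is true than if S is false.
Because LR exceeds 1, T is evidence for S.


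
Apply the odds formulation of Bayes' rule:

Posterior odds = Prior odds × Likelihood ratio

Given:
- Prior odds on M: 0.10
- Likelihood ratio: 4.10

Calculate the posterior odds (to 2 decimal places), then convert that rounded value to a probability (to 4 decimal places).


Step 1: Calculate posterior odds
Posterior odds = Prior odds × LR
               = 0.10 × 4.10
               = 0.41

Step 2: Convert to probability
P(M|E) = Posterior odds / (1 + Posterior odds)
       = 0.41 / (1 + 0.41)
       = 0.41 / 1.41
       = 0.2908

The evidence increased P(M) from 0.0909 to 0.2908.


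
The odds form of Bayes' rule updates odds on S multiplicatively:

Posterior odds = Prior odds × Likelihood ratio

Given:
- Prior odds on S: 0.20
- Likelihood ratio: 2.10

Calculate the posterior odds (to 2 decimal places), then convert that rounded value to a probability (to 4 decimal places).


Step 1: Calculate posterior odds
Posterior odds = Prior odds × LR
               = 0.20 × 2.10
               = 0.42

Step 2: Convert to probability
P(S|E) = Posterior odds / (1 + Posterior odds)
       = 0.42 / (1 + 0.42)
       = 0.42 / 1.42
       = 0.2958

The evidence increased P(S) from 0.1667 to 0.2958.


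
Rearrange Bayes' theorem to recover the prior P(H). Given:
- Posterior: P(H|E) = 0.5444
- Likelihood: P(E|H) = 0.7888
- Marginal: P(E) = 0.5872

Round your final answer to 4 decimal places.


From Bayes' theorem: P(H|E) = P(E|H) × P(H) / P(E)

Rearranging for P(H):
P(H) = P(H|E) × P(E) / P(E|H)
     = 0.5444 × 0.5872 / 0.7888
     = 0.31967168 / 0.7888
     = 0.4053


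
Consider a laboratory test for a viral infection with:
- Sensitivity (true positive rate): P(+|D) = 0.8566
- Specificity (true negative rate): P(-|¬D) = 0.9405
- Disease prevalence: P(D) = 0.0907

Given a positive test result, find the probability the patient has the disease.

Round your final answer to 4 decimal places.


Let D = has disease, + = positive test

Given:
- P(D) = 0.0907 (prevalence)
- P(+|D) = 0.8566 (sensitivity)
- P(-|¬D) = 0.9405 (specificity)
- P(+|¬D) = 0.0595 (false positive rate = 1 - specificity)

Step 1: Find P(+)
P(+) = P(+|D)P(D) + P(+|¬D)P(¬D)
     = 0.8566 × 0.0907 + 0.0595 × 0.9093
     = 0.07769362 + 0.05410335
     = 0.13179697

Step 2: Apply Bayes' theorem for P(D|+)
P(D|+) = P(+|D)P(D) / P(+)
       = 0.07769362 / 0.13179697
       = 0.5895


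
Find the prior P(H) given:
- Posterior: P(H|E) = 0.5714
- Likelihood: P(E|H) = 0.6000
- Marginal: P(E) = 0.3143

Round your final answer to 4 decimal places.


From Bayes' theorem: P(H|E) = P(E|H) × P(H) / P(E)

Rearranging for P(H):
P(H) = P(H|E) × P(E) / P(E|H)
     = 0.5714 × 0.3143 / 0.6000
     = 0.17959102 / 0.6000
     = 0.2993


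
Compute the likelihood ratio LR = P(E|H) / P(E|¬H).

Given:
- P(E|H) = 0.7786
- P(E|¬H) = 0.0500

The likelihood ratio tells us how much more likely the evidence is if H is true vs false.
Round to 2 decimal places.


Likelihood Ratio (LR) = P(E|H) / P(E|¬H)

LR = 0.7786 / 0.0500
   = 15.57

The evidence is 15.57 times more likely if H is true than if H is false.
Since LR > 1, the evidence supports H over ¬H.


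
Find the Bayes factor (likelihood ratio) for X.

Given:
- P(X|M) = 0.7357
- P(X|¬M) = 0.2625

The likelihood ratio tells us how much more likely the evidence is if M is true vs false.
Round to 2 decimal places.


Likelihood Ratio (LR) = P(X|M) / P(X|¬M)

LR = 0.7357 / 0.2625
   = 2.80

The evidence is 2.80 times more likely if M is true than if M is false.
Since LR > 1, the evidence supports M over ¬M.


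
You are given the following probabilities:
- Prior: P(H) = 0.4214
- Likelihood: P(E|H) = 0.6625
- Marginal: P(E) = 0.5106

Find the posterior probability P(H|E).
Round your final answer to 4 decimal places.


Using Bayes' theorem:

P(H|E) = P(E|H) × P(H) / P(E)
       = 0.6625 × 0.4214 / 0.5106
       = 0.27917750 / 0.5106
       = 0.5468

The evidence strengthens our belief in H.
Prior: 0.4214 → Posterior: 0.5468


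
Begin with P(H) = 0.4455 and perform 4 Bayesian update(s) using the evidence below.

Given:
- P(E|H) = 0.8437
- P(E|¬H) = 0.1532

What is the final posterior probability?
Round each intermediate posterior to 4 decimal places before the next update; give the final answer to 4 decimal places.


Sequential Bayesian updating:

Initial prior: P(H) = 0.4455

Update 1:
  P(E) = 0.8437 × 0.4455 + 0.1532 × 0.5545 = 0.37586835 + 0.08494940 = 0.46081775
  P(H|E) = 0.37586835 / 0.46081775 = 0.8157

Update 2:
  P(E) = 0.8437 × 0.8157 + 0.1532 × 0.1843 = 0.68820609 + 0.02823476 = 0.71644085
  P(H|E) = 0.68820609 / 0.71644085 = 0.9606

Update 3:
  P(E) = 0.8437 × 0.9606 + 0.1532 × 0.0394 = 0.81045822 + 0.00603608 = 0.81649430
  P(H|E) = 0.81045822 / 0.81649430 = 0.9926

Update 4:
  P(E) = 0.8437 × 0.9926 + 0.1532 × 0.0074 = 0.83745662 + 0.00113368 = 0.83859030
  P(H|E) = 0.83745662 / 0.83859030 = 0.9986

Final posterior: 0.9986


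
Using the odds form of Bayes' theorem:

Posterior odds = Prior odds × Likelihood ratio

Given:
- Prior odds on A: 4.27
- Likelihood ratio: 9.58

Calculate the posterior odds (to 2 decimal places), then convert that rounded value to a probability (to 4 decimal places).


Step 1: Calculate posterior odds
Posterior odds = Prior odds × LR
               = 4.27 × 9.58
               = 40.91

Step 2: Convert to probability
P(A|E) = Posterior odds / (1 + Posterior odds)
       = 40.91 / (1 + 40.91)
       = 40.91 / 41.91
       = 0.9761

The evidence increased P(A) from 0.8102 to 0.9761.


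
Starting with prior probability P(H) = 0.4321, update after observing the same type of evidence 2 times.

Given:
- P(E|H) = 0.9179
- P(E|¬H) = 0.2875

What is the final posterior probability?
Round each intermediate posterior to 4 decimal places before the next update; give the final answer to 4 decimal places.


Sequential Bayesian updating:

Initial prior: P(H) = 0.4321

Update 1:
  P(E) = 0.9179 × 0.4321 + 0.2875 × 0.5679 = 0.39662459 + 0.16327125 = 0.55989584
  P(H|E) = 0.39662459 / 0.55989584 = 0.7084

Update 2:
  P(E) = 0.9179 × 0.7084 + 0.2875 × 0.2916 = 0.65024036 + 0.08383500 = 0.73407536
  P(H|E) = 0.65024036 / 0.73407536 = 0.8858

Final posterior: 0.8858


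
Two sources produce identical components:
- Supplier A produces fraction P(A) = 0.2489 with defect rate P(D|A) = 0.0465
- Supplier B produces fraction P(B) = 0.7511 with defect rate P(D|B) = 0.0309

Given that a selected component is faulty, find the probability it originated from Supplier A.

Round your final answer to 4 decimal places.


Let A = from Supplier A, D = faulty

Given:
- P(A) = 0.2489, P(B) = 0.7511
- P(D|A) = 0.0465, P(D|B) = 0.0309

Step 1: Find P(D)
P(D) = P(D|A)P(A) + P(D|B)P(B)
     = 0.0465 × 0.2489 + 0.0309 × 0.7511
     = 0.01157385 + 0.02320899
     = 0.03478284

Step 2: Apply Bayes' theorem
P(A|D) = P(D|A)P(A) / P(D)
       = 0.01157385 / 0.03478284
       = 0.3327


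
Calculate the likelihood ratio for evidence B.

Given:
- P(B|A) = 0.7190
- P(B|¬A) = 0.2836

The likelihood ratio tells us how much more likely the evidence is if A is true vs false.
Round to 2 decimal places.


Likelihood Ratio (LR) = P(B|A) / P(B|¬A)

LR = 0.7190 / 0.2836
   = 2.54

The evidence is 2.54 times more likely if A is true than if A is false.
Since LR > 1, the evidence supports A over ¬A.


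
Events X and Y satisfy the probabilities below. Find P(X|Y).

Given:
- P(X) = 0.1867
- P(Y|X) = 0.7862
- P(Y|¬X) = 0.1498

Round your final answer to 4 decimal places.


Bayes' theorem: P(X|Y) = P(Y|X) × P(X) / P(Y)

Step 1: Calculate P(Y) using law of total probability
P(Y) = P(Y|X)P(X) + P(Y|¬X)P(¬X)
     = 0.7862 × 0.1867 + 0.1498 × 0.8133
     = 0.14678354 + 0.12183234
     = 0.26861588

Step 2: Apply Bayes' theorem
P(X|Y) = P(Y|X) × P(X) / P(Y)
       = 0.14678354 / 0.26861588
       = 0.5464


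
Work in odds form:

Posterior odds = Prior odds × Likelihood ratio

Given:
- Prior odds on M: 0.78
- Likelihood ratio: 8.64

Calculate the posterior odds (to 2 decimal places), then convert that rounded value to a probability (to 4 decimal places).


Step 1: Calculate posterior odds
Posterior odds = Prior odds × LR
               = 0.78 × 8.64
               = 6.74

Step 2: Convert to probability
P(M|E) = Posterior odds / (1 + Posterior odds)
       = 6.74 / (1 + 6.74)
       = 6.74 / 7.74
       = 0.8708

The evidence increased P(M) from 0.4382 to 0.8708.
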